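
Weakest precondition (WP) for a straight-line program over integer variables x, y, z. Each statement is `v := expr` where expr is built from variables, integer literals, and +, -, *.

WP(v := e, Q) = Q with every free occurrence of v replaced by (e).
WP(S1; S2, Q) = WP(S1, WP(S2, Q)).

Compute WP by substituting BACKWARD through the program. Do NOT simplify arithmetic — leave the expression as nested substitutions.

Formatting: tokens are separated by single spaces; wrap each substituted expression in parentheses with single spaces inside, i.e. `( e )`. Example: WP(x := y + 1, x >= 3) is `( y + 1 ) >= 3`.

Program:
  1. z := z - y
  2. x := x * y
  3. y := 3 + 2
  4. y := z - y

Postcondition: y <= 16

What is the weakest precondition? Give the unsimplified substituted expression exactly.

post: y <= 16
stmt 4: y := z - y  -- replace 1 occurrence(s) of y with (z - y)
  => ( z - y ) <= 16
stmt 3: y := 3 + 2  -- replace 1 occurrence(s) of y with (3 + 2)
  => ( z - ( 3 + 2 ) ) <= 16
stmt 2: x := x * y  -- replace 0 occurrence(s) of x with (x * y)
  => ( z - ( 3 + 2 ) ) <= 16
stmt 1: z := z - y  -- replace 1 occurrence(s) of z with (z - y)
  => ( ( z - y ) - ( 3 + 2 ) ) <= 16

Answer: ( ( z - y ) - ( 3 + 2 ) ) <= 16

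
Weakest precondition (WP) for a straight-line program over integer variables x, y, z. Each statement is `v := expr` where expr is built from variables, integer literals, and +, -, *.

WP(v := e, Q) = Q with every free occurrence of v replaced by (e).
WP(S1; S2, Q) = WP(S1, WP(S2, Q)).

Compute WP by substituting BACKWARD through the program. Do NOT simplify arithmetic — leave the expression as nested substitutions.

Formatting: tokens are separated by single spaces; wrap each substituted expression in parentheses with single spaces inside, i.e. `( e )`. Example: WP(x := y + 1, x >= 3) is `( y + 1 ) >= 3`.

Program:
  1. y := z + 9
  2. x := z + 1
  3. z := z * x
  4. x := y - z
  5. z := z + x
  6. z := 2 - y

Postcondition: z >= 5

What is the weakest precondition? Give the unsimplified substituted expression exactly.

post: z >= 5
stmt 6: z := 2 - y  -- replace 1 occurrence(s) of z with (2 - y)
  => ( 2 - y ) >= 5
stmt 5: z := z + x  -- replace 0 occurrence(s) of z with (z + x)
  => ( 2 - y ) >= 5
stmt 4: x := y - z  -- replace 0 occurrence(s) of x with (y - z)
  => ( 2 - y ) >= 5
stmt 3: z := z * x  -- replace 0 occurrence(s) of z with (z * x)
  => ( 2 - y ) >= 5
stmt 2: x := z + 1  -- replace 0 occurrence(s) of x with (z + 1)
  => ( 2 - y ) >= 5
stmt 1: y := z + 9  -- replace 1 occurrence(s) of y with (z + 9)
  => ( 2 - ( z + 9 ) ) >= 5

Answer: ( 2 - ( z + 9 ) ) >= 5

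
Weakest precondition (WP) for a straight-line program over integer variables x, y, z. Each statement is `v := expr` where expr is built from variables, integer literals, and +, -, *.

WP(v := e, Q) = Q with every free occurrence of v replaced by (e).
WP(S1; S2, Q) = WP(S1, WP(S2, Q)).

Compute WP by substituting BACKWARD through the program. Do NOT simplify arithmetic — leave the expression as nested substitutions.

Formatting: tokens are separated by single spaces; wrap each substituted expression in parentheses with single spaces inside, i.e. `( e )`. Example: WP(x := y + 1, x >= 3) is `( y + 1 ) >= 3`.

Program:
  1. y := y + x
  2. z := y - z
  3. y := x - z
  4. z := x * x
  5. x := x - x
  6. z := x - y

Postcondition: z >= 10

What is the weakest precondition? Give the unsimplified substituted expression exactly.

Answer: ( ( x - x ) - ( x - ( ( y + x ) - z ) ) ) >= 10

Derivation:
post: z >= 10
stmt 6: z := x - y  -- replace 1 occurrence(s) of z with (x - y)
  => ( x - y ) >= 10
stmt 5: x := x - x  -- replace 1 occurrence(s) of x with (x - x)
  => ( ( x - x ) - y ) >= 10
stmt 4: z := x * x  -- replace 0 occurrence(s) of z with (x * x)
  => ( ( x - x ) - y ) >= 10
stmt 3: y := x - z  -- replace 1 occurrence(s) of y with (x - z)
  => ( ( x - x ) - ( x - z ) ) >= 10
stmt 2: z := y - z  -- replace 1 occurrence(s) of z with (y - z)
  => ( ( x - x ) - ( x - ( y - z ) ) ) >= 10
stmt 1: y := y + x  -- replace 1 occurrence(s) of y with (y + x)
  => ( ( x - x ) - ( x - ( ( y + x ) - z ) ) ) >= 10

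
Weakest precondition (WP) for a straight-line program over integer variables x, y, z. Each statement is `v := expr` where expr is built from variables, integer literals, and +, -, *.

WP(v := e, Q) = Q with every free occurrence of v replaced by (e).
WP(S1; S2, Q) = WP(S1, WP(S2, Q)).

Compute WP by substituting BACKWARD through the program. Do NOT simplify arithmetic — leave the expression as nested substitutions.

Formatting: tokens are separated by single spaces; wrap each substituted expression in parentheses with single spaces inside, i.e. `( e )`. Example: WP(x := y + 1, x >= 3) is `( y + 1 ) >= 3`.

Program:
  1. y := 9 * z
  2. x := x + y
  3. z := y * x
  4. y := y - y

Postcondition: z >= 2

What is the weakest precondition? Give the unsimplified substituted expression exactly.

Answer: ( ( 9 * z ) * ( x + ( 9 * z ) ) ) >= 2

Derivation:
post: z >= 2
stmt 4: y := y - y  -- replace 0 occurrence(s) of y with (y - y)
  => z >= 2
stmt 3: z := y * x  -- replace 1 occurrence(s) of z with (y * x)
  => ( y * x ) >= 2
stmt 2: x := x + y  -- replace 1 occurrence(s) of x with (x + y)
  => ( y * ( x + y ) ) >= 2
stmt 1: y := 9 * z  -- replace 2 occurrence(s) of y with (9 * z)
  => ( ( 9 * z ) * ( x + ( 9 * z ) ) ) >= 2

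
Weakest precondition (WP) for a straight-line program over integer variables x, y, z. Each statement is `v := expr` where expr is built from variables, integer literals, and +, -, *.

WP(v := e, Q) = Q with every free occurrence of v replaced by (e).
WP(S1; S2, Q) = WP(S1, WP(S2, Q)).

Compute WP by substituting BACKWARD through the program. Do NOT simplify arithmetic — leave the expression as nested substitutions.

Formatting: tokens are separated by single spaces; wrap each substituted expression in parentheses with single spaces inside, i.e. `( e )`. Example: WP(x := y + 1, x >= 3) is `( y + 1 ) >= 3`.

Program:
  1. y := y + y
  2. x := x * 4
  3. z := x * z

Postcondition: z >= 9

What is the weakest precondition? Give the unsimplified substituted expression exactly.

Answer: ( ( x * 4 ) * z ) >= 9

Derivation:
post: z >= 9
stmt 3: z := x * z  -- replace 1 occurrence(s) of z with (x * z)
  => ( x * z ) >= 9
stmt 2: x := x * 4  -- replace 1 occurrence(s) of x with (x * 4)
  => ( ( x * 4 ) * z ) >= 9
stmt 1: y := y + y  -- replace 0 occurrence(s) of y with (y + y)
  => ( ( x * 4 ) * z ) >= 9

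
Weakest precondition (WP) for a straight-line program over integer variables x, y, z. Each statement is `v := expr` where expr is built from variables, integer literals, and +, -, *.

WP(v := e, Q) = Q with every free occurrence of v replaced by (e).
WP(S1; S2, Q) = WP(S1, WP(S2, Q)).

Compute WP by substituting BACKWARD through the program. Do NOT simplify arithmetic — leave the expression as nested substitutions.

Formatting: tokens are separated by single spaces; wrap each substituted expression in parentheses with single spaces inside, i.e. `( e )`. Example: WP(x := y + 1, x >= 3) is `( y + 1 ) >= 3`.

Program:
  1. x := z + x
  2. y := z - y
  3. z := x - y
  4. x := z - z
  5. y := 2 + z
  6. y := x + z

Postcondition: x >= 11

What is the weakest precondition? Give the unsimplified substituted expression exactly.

Answer: ( ( ( z + x ) - ( z - y ) ) - ( ( z + x ) - ( z - y ) ) ) >= 11

Derivation:
post: x >= 11
stmt 6: y := x + z  -- replace 0 occurrence(s) of y with (x + z)
  => x >= 11
stmt 5: y := 2 + z  -- replace 0 occurrence(s) of y with (2 + z)
  => x >= 11
stmt 4: x := z - z  -- replace 1 occurrence(s) of x with (z - z)
  => ( z - z ) >= 11
stmt 3: z := x - y  -- replace 2 occurrence(s) of z with (x - y)
  => ( ( x - y ) - ( x - y ) ) >= 11
stmt 2: y := z - y  -- replace 2 occurrence(s) of y with (z - y)
  => ( ( x - ( z - y ) ) - ( x - ( z - y ) ) ) >= 11
stmt 1: x := z + x  -- replace 2 occurrence(s) of x with (z + x)
  => ( ( ( z + x ) - ( z - y ) ) - ( ( z + x ) - ( z - y ) ) ) >= 11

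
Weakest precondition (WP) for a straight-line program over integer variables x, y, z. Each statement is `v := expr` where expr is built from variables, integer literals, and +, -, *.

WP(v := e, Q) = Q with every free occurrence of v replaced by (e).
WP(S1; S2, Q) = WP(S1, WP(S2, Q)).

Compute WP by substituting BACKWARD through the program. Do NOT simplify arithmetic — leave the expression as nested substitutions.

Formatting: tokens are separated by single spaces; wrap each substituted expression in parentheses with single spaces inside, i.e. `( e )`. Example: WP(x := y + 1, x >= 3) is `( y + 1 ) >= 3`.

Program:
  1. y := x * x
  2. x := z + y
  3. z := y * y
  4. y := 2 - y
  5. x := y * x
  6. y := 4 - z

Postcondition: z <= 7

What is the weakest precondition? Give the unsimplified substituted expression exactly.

Answer: ( ( x * x ) * ( x * x ) ) <= 7

Derivation:
post: z <= 7
stmt 6: y := 4 - z  -- replace 0 occurrence(s) of y with (4 - z)
  => z <= 7
stmt 5: x := y * x  -- replace 0 occurrence(s) of x with (y * x)
  => z <= 7
stmt 4: y := 2 - y  -- replace 0 occurrence(s) of y with (2 - y)
  => z <= 7
stmt 3: z := y * y  -- replace 1 occurrence(s) of z with (y * y)
  => ( y * y ) <= 7
stmt 2: x := z + y  -- replace 0 occurrence(s) of x with (z + y)
  => ( y * y ) <= 7
stmt 1: y := x * x  -- replace 2 occurrence(s) of y with (x * x)
  => ( ( x * x ) * ( x * x ) ) <= 7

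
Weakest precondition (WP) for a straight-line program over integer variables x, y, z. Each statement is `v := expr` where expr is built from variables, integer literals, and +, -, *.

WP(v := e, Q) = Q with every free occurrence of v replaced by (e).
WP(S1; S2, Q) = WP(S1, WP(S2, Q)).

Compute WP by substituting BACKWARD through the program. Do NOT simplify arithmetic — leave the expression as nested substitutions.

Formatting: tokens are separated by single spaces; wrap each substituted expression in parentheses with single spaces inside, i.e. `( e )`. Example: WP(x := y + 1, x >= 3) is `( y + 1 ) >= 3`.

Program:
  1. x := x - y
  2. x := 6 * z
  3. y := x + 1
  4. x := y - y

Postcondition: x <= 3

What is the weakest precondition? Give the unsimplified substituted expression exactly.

post: x <= 3
stmt 4: x := y - y  -- replace 1 occurrence(s) of x with (y - y)
  => ( y - y ) <= 3
stmt 3: y := x + 1  -- replace 2 occurrence(s) of y with (x + 1)
  => ( ( x + 1 ) - ( x + 1 ) ) <= 3
stmt 2: x := 6 * z  -- replace 2 occurrence(s) of x with (6 * z)
  => ( ( ( 6 * z ) + 1 ) - ( ( 6 * z ) + 1 ) ) <= 3
stmt 1: x := x - y  -- replace 0 occurrence(s) of x with (x - y)
  => ( ( ( 6 * z ) + 1 ) - ( ( 6 * z ) + 1 ) ) <= 3

Answer: ( ( ( 6 * z ) + 1 ) - ( ( 6 * z ) + 1 ) ) <= 3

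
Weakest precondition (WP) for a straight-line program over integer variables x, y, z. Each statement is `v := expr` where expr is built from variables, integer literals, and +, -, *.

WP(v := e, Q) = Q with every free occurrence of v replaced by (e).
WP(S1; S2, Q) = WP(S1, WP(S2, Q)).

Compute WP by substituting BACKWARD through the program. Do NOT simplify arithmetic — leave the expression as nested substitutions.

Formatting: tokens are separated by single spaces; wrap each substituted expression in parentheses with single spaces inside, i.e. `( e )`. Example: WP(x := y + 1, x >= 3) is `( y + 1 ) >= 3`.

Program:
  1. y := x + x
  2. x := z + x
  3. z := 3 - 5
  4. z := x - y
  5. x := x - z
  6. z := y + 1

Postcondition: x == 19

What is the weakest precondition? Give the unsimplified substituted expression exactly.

Answer: ( ( z + x ) - ( ( z + x ) - ( x + x ) ) ) == 19

Derivation:
post: x == 19
stmt 6: z := y + 1  -- replace 0 occurrence(s) of z with (y + 1)
  => x == 19
stmt 5: x := x - z  -- replace 1 occurrence(s) of x with (x - z)
  => ( x - z ) == 19
stmt 4: z := x - y  -- replace 1 occurrence(s) of z with (x - y)
  => ( x - ( x - y ) ) == 19
stmt 3: z := 3 - 5  -- replace 0 occurrence(s) of z with (3 - 5)
  => ( x - ( x - y ) ) == 19
stmt 2: x := z + x  -- replace 2 occurrence(s) of x with (z + x)
  => ( ( z + x ) - ( ( z + x ) - y ) ) == 19
stmt 1: y := x + x  -- replace 1 occurrence(s) of y with (x + x)
  => ( ( z + x ) - ( ( z + x ) - ( x + x ) ) ) == 19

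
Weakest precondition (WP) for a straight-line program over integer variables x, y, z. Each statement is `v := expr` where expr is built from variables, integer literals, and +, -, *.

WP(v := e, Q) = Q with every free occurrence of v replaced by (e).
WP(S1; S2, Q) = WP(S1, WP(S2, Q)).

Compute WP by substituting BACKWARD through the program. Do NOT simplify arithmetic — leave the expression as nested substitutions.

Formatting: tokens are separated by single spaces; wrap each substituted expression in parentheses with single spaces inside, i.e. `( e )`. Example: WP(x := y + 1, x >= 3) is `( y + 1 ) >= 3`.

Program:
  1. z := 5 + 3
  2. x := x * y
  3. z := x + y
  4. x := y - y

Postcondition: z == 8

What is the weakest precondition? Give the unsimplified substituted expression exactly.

post: z == 8
stmt 4: x := y - y  -- replace 0 occurrence(s) of x with (y - y)
  => z == 8
stmt 3: z := x + y  -- replace 1 occurrence(s) of z with (x + y)
  => ( x + y ) == 8
stmt 2: x := x * y  -- replace 1 occurrence(s) of x with (x * y)
  => ( ( x * y ) + y ) == 8
stmt 1: z := 5 + 3  -- replace 0 occurrence(s) of z with (5 + 3)
  => ( ( x * y ) + y ) == 8

Answer: ( ( x * y ) + y ) == 8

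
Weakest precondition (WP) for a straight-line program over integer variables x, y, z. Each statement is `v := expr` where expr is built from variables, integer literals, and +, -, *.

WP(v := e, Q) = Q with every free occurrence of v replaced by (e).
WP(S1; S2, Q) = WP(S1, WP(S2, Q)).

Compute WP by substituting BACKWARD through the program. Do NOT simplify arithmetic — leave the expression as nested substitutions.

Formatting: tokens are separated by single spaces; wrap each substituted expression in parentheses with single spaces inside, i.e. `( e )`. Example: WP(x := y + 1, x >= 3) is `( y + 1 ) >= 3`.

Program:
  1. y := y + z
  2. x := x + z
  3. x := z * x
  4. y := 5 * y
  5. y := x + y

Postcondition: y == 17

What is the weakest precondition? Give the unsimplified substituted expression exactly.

post: y == 17
stmt 5: y := x + y  -- replace 1 occurrence(s) of y with (x + y)
  => ( x + y ) == 17
stmt 4: y := 5 * y  -- replace 1 occurrence(s) of y with (5 * y)
  => ( x + ( 5 * y ) ) == 17
stmt 3: x := z * x  -- replace 1 occurrence(s) of x with (z * x)
  => ( ( z * x ) + ( 5 * y ) ) == 17
stmt 2: x := x + z  -- replace 1 occurrence(s) of x with (x + z)
  => ( ( z * ( x + z ) ) + ( 5 * y ) ) == 17
stmt 1: y := y + z  -- replace 1 occurrence(s) of y with (y + z)
  => ( ( z * ( x + z ) ) + ( 5 * ( y + z ) ) ) == 17

Answer: ( ( z * ( x + z ) ) + ( 5 * ( y + z ) ) ) == 17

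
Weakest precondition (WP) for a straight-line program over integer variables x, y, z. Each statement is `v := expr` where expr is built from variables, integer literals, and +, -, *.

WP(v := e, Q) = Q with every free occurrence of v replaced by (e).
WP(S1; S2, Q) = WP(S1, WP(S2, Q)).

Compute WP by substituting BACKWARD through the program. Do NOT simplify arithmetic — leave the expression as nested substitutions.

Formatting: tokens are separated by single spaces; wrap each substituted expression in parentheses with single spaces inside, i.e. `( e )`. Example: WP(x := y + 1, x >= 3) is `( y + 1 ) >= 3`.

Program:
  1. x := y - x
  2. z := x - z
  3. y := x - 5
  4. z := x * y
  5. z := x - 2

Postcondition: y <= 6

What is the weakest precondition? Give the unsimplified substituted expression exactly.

post: y <= 6
stmt 5: z := x - 2  -- replace 0 occurrence(s) of z with (x - 2)
  => y <= 6
stmt 4: z := x * y  -- replace 0 occurrence(s) of z with (x * y)
  => y <= 6
stmt 3: y := x - 5  -- replace 1 occurrence(s) of y with (x - 5)
  => ( x - 5 ) <= 6
stmt 2: z := x - z  -- replace 0 occurrence(s) of z with (x - z)
  => ( x - 5 ) <= 6
stmt 1: x := y - x  -- replace 1 occurrence(s) of x with (y - x)
  => ( ( y - x ) - 5 ) <= 6

Answer: ( ( y - x ) - 5 ) <= 6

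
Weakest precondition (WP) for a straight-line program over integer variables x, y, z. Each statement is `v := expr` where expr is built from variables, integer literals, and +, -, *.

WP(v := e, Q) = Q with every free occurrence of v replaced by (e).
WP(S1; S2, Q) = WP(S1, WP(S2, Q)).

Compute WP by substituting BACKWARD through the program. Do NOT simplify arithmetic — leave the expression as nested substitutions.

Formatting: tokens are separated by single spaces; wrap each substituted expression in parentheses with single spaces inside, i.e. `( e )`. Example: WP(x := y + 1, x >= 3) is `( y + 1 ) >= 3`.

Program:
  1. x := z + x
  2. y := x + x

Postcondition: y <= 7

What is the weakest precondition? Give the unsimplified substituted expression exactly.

Answer: ( ( z + x ) + ( z + x ) ) <= 7

Derivation:
post: y <= 7
stmt 2: y := x + x  -- replace 1 occurrence(s) of y with (x + x)
  => ( x + x ) <= 7
stmt 1: x := z + x  -- replace 2 occurrence(s) of x with (z + x)
  => ( ( z + x ) + ( z + x ) ) <= 7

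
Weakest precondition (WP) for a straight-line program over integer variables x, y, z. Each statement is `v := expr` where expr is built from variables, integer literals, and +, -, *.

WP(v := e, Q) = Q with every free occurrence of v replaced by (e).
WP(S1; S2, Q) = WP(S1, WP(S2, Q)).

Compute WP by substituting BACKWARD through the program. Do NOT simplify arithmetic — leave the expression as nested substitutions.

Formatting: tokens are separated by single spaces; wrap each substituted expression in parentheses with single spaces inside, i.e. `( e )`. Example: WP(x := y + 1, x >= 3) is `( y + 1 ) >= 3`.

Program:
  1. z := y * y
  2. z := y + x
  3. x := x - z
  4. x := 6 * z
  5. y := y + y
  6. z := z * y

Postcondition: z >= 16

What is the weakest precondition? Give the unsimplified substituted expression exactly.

Answer: ( ( y + x ) * ( y + y ) ) >= 16

Derivation:
post: z >= 16
stmt 6: z := z * y  -- replace 1 occurrence(s) of z with (z * y)
  => ( z * y ) >= 16
stmt 5: y := y + y  -- replace 1 occurrence(s) of y with (y + y)
  => ( z * ( y + y ) ) >= 16
stmt 4: x := 6 * z  -- replace 0 occurrence(s) of x with (6 * z)
  => ( z * ( y + y ) ) >= 16
stmt 3: x := x - z  -- replace 0 occurrence(s) of x with (x - z)
  => ( z * ( y + y ) ) >= 16
stmt 2: z := y + x  -- replace 1 occurrence(s) of z with (y + x)
  => ( ( y + x ) * ( y + y ) ) >= 16
stmt 1: z := y * y  -- replace 0 occurrence(s) of z with (y * y)
  => ( ( y + x ) * ( y + y ) ) >= 16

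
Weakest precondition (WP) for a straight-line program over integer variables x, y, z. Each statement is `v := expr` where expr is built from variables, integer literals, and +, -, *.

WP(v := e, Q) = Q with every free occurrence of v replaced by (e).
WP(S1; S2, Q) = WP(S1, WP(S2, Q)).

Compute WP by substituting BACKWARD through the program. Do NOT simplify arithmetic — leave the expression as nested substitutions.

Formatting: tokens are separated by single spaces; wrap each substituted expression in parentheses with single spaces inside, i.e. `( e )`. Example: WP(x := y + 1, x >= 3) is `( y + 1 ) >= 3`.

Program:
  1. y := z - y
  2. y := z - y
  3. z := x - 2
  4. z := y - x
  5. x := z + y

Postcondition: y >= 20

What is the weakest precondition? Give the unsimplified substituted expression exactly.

Answer: ( z - ( z - y ) ) >= 20

Derivation:
post: y >= 20
stmt 5: x := z + y  -- replace 0 occurrence(s) of x with (z + y)
  => y >= 20
stmt 4: z := y - x  -- replace 0 occurrence(s) of z with (y - x)
  => y >= 20
stmt 3: z := x - 2  -- replace 0 occurrence(s) of z with (x - 2)
  => y >= 20
stmt 2: y := z - y  -- replace 1 occurrence(s) of y with (z - y)
  => ( z - y ) >= 20
stmt 1: y := z - y  -- replace 1 occurrence(s) of y with (z - y)
  => ( z - ( z - y ) ) >= 20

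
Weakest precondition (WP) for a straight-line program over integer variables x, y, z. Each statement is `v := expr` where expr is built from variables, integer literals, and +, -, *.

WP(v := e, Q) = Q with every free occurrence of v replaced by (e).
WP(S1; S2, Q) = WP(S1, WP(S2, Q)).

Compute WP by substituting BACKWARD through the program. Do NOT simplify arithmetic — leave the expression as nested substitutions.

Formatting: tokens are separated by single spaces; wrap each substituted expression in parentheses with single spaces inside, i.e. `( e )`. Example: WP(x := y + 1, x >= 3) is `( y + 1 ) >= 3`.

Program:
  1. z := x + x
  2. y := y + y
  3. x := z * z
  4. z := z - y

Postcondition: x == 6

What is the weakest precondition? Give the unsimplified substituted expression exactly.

post: x == 6
stmt 4: z := z - y  -- replace 0 occurrence(s) of z with (z - y)
  => x == 6
stmt 3: x := z * z  -- replace 1 occurrence(s) of x with (z * z)
  => ( z * z ) == 6
stmt 2: y := y + y  -- replace 0 occurrence(s) of y with (y + y)
  => ( z * z ) == 6
stmt 1: z := x + x  -- replace 2 occurrence(s) of z with (x + x)
  => ( ( x + x ) * ( x + x ) ) == 6

Answer: ( ( x + x ) * ( x + x ) ) == 6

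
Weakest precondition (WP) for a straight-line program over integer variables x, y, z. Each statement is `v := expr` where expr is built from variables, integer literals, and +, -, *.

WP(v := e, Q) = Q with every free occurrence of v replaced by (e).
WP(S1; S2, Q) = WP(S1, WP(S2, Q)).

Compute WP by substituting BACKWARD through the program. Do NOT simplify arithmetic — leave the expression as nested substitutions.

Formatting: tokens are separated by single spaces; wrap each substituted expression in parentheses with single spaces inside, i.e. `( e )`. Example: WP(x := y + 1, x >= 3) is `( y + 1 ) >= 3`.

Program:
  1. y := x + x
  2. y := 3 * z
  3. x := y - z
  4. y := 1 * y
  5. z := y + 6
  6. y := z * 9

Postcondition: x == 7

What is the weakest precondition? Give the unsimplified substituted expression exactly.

Answer: ( ( 3 * z ) - z ) == 7

Derivation:
post: x == 7
stmt 6: y := z * 9  -- replace 0 occurrence(s) of y with (z * 9)
  => x == 7
stmt 5: z := y + 6  -- replace 0 occurrence(s) of z with (y + 6)
  => x == 7
stmt 4: y := 1 * y  -- replace 0 occurrence(s) of y with (1 * y)
  => x == 7
stmt 3: x := y - z  -- replace 1 occurrence(s) of x with (y - z)
  => ( y - z ) == 7
stmt 2: y := 3 * z  -- replace 1 occurrence(s) of y with (3 * z)
  => ( ( 3 * z ) - z ) == 7
stmt 1: y := x + x  -- replace 0 occurrence(s) of y with (x + x)
  => ( ( 3 * z ) - z ) == 7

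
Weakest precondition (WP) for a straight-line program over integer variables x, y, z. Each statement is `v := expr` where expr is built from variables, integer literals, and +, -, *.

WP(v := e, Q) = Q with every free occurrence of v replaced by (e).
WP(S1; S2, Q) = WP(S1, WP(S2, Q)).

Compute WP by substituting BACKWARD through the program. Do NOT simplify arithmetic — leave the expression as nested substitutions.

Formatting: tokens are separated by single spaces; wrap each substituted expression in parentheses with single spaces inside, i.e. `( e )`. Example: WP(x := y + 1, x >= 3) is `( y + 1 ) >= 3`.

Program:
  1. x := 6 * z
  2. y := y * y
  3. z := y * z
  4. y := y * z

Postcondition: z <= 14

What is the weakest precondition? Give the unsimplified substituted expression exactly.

post: z <= 14
stmt 4: y := y * z  -- replace 0 occurrence(s) of y with (y * z)
  => z <= 14
stmt 3: z := y * z  -- replace 1 occurrence(s) of z with (y * z)
  => ( y * z ) <= 14
stmt 2: y := y * y  -- replace 1 occurrence(s) of y with (y * y)
  => ( ( y * y ) * z ) <= 14
stmt 1: x := 6 * z  -- replace 0 occurrence(s) of x with (6 * z)
  => ( ( y * y ) * z ) <= 14

Answer: ( ( y * y ) * z ) <= 14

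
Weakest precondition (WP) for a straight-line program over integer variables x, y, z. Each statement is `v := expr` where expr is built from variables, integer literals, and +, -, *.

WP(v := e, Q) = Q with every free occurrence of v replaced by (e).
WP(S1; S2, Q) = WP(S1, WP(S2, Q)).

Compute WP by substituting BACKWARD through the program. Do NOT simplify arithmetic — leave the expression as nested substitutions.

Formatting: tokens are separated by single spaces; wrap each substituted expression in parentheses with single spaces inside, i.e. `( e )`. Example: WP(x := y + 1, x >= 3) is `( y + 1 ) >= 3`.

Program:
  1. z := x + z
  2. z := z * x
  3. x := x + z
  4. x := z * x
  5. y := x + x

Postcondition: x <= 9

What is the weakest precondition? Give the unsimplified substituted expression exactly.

post: x <= 9
stmt 5: y := x + x  -- replace 0 occurrence(s) of y with (x + x)
  => x <= 9
stmt 4: x := z * x  -- replace 1 occurrence(s) of x with (z * x)
  => ( z * x ) <= 9
stmt 3: x := x + z  -- replace 1 occurrence(s) of x with (x + z)
  => ( z * ( x + z ) ) <= 9
stmt 2: z := z * x  -- replace 2 occurrence(s) of z with (z * x)
  => ( ( z * x ) * ( x + ( z * x ) ) ) <= 9
stmt 1: z := x + z  -- replace 2 occurrence(s) of z with (x + z)
  => ( ( ( x + z ) * x ) * ( x + ( ( x + z ) * x ) ) ) <= 9

Answer: ( ( ( x + z ) * x ) * ( x + ( ( x + z ) * x ) ) ) <= 9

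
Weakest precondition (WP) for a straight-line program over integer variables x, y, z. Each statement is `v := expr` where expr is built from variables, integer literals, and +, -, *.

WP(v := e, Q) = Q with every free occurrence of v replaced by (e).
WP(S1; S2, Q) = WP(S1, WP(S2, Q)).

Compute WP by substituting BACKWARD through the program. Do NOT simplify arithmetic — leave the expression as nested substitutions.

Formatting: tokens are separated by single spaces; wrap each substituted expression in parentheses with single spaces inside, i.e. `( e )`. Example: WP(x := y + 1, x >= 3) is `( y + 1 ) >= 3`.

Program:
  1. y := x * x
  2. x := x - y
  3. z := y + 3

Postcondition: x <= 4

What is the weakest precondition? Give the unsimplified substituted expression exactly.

post: x <= 4
stmt 3: z := y + 3  -- replace 0 occurrence(s) of z with (y + 3)
  => x <= 4
stmt 2: x := x - y  -- replace 1 occurrence(s) of x with (x - y)
  => ( x - y ) <= 4
stmt 1: y := x * x  -- replace 1 occurrence(s) of y with (x * x)
  => ( x - ( x * x ) ) <= 4

Answer: ( x - ( x * x ) ) <= 4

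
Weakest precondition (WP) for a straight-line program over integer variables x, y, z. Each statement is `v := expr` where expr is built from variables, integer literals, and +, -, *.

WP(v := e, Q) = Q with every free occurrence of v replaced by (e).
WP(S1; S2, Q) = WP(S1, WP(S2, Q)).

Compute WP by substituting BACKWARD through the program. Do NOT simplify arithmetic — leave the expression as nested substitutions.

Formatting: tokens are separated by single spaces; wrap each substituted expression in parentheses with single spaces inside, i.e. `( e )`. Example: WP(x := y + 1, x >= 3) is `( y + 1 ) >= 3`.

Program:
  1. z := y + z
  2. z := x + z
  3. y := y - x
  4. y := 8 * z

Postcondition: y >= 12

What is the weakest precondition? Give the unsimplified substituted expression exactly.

Answer: ( 8 * ( x + ( y + z ) ) ) >= 12

Derivation:
post: y >= 12
stmt 4: y := 8 * z  -- replace 1 occurrence(s) of y with (8 * z)
  => ( 8 * z ) >= 12
stmt 3: y := y - x  -- replace 0 occurrence(s) of y with (y - x)
  => ( 8 * z ) >= 12
stmt 2: z := x + z  -- replace 1 occurrence(s) of z with (x + z)
  => ( 8 * ( x + z ) ) >= 12
stmt 1: z := y + z  -- replace 1 occurrence(s) of z with (y + z)
  => ( 8 * ( x + ( y + z ) ) ) >= 12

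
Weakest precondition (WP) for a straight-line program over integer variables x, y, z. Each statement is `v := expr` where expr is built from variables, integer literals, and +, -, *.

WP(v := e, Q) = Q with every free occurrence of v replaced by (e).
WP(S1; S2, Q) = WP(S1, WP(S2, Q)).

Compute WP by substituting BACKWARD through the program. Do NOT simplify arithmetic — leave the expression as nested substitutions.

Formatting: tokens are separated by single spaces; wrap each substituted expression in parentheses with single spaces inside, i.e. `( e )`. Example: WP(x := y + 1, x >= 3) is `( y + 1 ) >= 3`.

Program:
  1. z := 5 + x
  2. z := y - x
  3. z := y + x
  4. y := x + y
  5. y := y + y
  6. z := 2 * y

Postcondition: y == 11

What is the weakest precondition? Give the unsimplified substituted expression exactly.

Answer: ( ( x + y ) + ( x + y ) ) == 11

Derivation:
post: y == 11
stmt 6: z := 2 * y  -- replace 0 occurrence(s) of z with (2 * y)
  => y == 11
stmt 5: y := y + y  -- replace 1 occurrence(s) of y with (y + y)
  => ( y + y ) == 11
stmt 4: y := x + y  -- replace 2 occurrence(s) of y with (x + y)
  => ( ( x + y ) + ( x + y ) ) == 11
stmt 3: z := y + x  -- replace 0 occurrence(s) of z with (y + x)
  => ( ( x + y ) + ( x + y ) ) == 11
stmt 2: z := y - x  -- replace 0 occurrence(s) of z with (y - x)
  => ( ( x + y ) + ( x + y ) ) == 11
stmt 1: z := 5 + x  -- replace 0 occurrence(s) of z with (5 + x)
  => ( ( x + y ) + ( x + y ) ) == 11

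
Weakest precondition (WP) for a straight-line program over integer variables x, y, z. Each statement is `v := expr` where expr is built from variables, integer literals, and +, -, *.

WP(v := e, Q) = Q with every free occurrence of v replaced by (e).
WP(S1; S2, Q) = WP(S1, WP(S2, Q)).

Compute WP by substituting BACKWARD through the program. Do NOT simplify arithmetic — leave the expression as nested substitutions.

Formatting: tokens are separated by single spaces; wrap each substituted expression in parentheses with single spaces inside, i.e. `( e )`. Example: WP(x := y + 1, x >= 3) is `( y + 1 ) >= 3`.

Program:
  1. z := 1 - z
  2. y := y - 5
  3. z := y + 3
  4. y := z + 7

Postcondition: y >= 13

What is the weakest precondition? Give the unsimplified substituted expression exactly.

Answer: ( ( ( y - 5 ) + 3 ) + 7 ) >= 13

Derivation:
post: y >= 13
stmt 4: y := z + 7  -- replace 1 occurrence(s) of y with (z + 7)
  => ( z + 7 ) >= 13
stmt 3: z := y + 3  -- replace 1 occurrence(s) of z with (y + 3)
  => ( ( y + 3 ) + 7 ) >= 13
stmt 2: y := y - 5  -- replace 1 occurrence(s) of y with (y - 5)
  => ( ( ( y - 5 ) + 3 ) + 7 ) >= 13
stmt 1: z := 1 - z  -- replace 0 occurrence(s) of z with (1 - z)
  => ( ( ( y - 5 ) + 3 ) + 7 ) >= 13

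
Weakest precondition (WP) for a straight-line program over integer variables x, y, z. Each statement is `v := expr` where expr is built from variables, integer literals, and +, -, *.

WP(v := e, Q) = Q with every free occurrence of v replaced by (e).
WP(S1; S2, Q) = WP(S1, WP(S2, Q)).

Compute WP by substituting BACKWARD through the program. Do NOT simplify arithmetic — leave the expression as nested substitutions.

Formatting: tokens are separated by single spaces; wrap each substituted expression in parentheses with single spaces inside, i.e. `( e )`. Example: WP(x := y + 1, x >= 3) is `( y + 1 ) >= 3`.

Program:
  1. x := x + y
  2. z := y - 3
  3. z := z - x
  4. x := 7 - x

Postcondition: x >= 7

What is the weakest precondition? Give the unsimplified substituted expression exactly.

Answer: ( 7 - ( x + y ) ) >= 7

Derivation:
post: x >= 7
stmt 4: x := 7 - x  -- replace 1 occurrence(s) of x with (7 - x)
  => ( 7 - x ) >= 7
stmt 3: z := z - x  -- replace 0 occurrence(s) of z with (z - x)
  => ( 7 - x ) >= 7
stmt 2: z := y - 3  -- replace 0 occurrence(s) of z with (y - 3)
  => ( 7 - x ) >= 7
stmt 1: x := x + y  -- replace 1 occurrence(s) of x with (x + y)
  => ( 7 - ( x + y ) ) >= 7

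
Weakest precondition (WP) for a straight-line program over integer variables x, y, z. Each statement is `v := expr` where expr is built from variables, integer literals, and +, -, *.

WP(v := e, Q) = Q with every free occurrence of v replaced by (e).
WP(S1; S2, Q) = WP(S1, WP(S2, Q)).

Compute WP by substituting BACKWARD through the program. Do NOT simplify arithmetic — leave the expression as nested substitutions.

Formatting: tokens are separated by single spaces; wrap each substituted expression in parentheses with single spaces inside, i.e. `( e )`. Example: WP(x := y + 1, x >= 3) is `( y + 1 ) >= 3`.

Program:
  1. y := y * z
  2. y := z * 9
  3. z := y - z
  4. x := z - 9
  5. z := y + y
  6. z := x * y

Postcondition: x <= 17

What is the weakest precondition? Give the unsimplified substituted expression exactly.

post: x <= 17
stmt 6: z := x * y  -- replace 0 occurrence(s) of z with (x * y)
  => x <= 17
stmt 5: z := y + y  -- replace 0 occurrence(s) of z with (y + y)
  => x <= 17
stmt 4: x := z - 9  -- replace 1 occurrence(s) of x with (z - 9)
  => ( z - 9 ) <= 17
stmt 3: z := y - z  -- replace 1 occurrence(s) of z with (y - z)
  => ( ( y - z ) - 9 ) <= 17
stmt 2: y := z * 9  -- replace 1 occurrence(s) of y with (z * 9)
  => ( ( ( z * 9 ) - z ) - 9 ) <= 17
stmt 1: y := y * z  -- replace 0 occurrence(s) of y with (y * z)
  => ( ( ( z * 9 ) - z ) - 9 ) <= 17

Answer: ( ( ( z * 9 ) - z ) - 9 ) <= 17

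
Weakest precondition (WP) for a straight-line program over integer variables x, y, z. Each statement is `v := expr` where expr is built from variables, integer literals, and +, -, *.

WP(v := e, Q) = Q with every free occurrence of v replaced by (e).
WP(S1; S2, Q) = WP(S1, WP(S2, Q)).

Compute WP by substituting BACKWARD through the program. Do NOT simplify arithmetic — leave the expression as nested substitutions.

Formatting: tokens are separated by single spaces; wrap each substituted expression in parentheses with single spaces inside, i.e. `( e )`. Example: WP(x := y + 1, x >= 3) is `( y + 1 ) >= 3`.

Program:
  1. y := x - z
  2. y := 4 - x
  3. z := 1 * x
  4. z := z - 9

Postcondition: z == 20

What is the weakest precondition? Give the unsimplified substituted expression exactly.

post: z == 20
stmt 4: z := z - 9  -- replace 1 occurrence(s) of z with (z - 9)
  => ( z - 9 ) == 20
stmt 3: z := 1 * x  -- replace 1 occurrence(s) of z with (1 * x)
  => ( ( 1 * x ) - 9 ) == 20
stmt 2: y := 4 - x  -- replace 0 occurrence(s) of y with (4 - x)
  => ( ( 1 * x ) - 9 ) == 20
stmt 1: y := x - z  -- replace 0 occurrence(s) of y with (x - z)
  => ( ( 1 * x ) - 9 ) == 20

Answer: ( ( 1 * x ) - 9 ) == 20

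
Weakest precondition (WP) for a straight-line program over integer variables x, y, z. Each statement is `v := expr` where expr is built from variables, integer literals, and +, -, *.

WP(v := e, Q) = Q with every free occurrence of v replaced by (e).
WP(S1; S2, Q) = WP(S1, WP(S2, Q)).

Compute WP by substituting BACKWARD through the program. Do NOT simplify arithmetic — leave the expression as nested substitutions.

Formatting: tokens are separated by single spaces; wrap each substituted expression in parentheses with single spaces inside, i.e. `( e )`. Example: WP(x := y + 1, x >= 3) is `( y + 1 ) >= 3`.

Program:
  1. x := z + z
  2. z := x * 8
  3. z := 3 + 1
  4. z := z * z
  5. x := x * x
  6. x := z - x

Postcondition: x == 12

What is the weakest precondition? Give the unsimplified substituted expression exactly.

post: x == 12
stmt 6: x := z - x  -- replace 1 occurrence(s) of x with (z - x)
  => ( z - x ) == 12
stmt 5: x := x * x  -- replace 1 occurrence(s) of x with (x * x)
  => ( z - ( x * x ) ) == 12
stmt 4: z := z * z  -- replace 1 occurrence(s) of z with (z * z)
  => ( ( z * z ) - ( x * x ) ) == 12
stmt 3: z := 3 + 1  -- replace 2 occurrence(s) of z with (3 + 1)
  => ( ( ( 3 + 1 ) * ( 3 + 1 ) ) - ( x * x ) ) == 12
stmt 2: z := x * 8  -- replace 0 occurrence(s) of z with (x * 8)
  => ( ( ( 3 + 1 ) * ( 3 + 1 ) ) - ( x * x ) ) == 12
stmt 1: x := z + z  -- replace 2 occurrence(s) of x with (z + z)
  => ( ( ( 3 + 1 ) * ( 3 + 1 ) ) - ( ( z + z ) * ( z + z ) ) ) == 12

Answer: ( ( ( 3 + 1 ) * ( 3 + 1 ) ) - ( ( z + z ) * ( z + z ) ) ) == 12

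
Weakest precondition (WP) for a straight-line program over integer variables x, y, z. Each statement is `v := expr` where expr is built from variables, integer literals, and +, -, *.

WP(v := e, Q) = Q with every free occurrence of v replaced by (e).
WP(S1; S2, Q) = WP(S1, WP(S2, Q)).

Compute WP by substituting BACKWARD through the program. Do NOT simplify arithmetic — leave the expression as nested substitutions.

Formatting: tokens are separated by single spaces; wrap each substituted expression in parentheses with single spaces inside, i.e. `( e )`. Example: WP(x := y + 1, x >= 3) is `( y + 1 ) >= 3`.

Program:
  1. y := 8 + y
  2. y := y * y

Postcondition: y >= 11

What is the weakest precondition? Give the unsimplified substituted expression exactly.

Answer: ( ( 8 + y ) * ( 8 + y ) ) >= 11

Derivation:
post: y >= 11
stmt 2: y := y * y  -- replace 1 occurrence(s) of y with (y * y)
  => ( y * y ) >= 11
stmt 1: y := 8 + y  -- replace 2 occurrence(s) of y with (8 + y)
  => ( ( 8 + y ) * ( 8 + y ) ) >= 11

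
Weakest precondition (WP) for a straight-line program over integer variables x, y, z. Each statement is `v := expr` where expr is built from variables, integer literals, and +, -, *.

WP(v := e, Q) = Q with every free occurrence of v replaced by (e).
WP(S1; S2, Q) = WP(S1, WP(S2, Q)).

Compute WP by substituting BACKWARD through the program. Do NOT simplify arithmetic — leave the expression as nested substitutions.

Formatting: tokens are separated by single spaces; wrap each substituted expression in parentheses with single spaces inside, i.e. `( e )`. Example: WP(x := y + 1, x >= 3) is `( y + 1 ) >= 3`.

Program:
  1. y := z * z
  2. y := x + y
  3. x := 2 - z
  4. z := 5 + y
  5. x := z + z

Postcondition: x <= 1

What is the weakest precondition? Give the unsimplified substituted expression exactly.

Answer: ( ( 5 + ( x + ( z * z ) ) ) + ( 5 + ( x + ( z * z ) ) ) ) <= 1

Derivation:
post: x <= 1
stmt 5: x := z + z  -- replace 1 occurrence(s) of x with (z + z)
  => ( z + z ) <= 1
stmt 4: z := 5 + y  -- replace 2 occurrence(s) of z with (5 + y)
  => ( ( 5 + y ) + ( 5 + y ) ) <= 1
stmt 3: x := 2 - z  -- replace 0 occurrence(s) of x with (2 - z)
  => ( ( 5 + y ) + ( 5 + y ) ) <= 1
stmt 2: y := x + y  -- replace 2 occurrence(s) of y with (x + y)
  => ( ( 5 + ( x + y ) ) + ( 5 + ( x + y ) ) ) <= 1
stmt 1: y := z * z  -- replace 2 occurrence(s) of y with (z * z)
  => ( ( 5 + ( x + ( z * z ) ) ) + ( 5 + ( x + ( z * z ) ) ) ) <= 1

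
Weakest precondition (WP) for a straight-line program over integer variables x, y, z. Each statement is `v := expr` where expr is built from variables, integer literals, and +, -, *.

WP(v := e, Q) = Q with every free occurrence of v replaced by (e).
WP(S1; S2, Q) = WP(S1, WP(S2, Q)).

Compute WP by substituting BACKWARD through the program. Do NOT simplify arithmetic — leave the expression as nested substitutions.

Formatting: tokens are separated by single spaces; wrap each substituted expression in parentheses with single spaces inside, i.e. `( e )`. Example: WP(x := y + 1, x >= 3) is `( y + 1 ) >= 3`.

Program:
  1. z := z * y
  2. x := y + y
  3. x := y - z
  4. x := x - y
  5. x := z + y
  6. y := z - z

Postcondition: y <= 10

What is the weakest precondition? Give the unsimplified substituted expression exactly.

post: y <= 10
stmt 6: y := z - z  -- replace 1 occurrence(s) of y with (z - z)
  => ( z - z ) <= 10
stmt 5: x := z + y  -- replace 0 occurrence(s) of x with (z + y)
  => ( z - z ) <= 10
stmt 4: x := x - y  -- replace 0 occurrence(s) of x with (x - y)
  => ( z - z ) <= 10
stmt 3: x := y - z  -- replace 0 occurrence(s) of x with (y - z)
  => ( z - z ) <= 10
stmt 2: x := y + y  -- replace 0 occurrence(s) of x with (y + y)
  => ( z - z ) <= 10
stmt 1: z := z * y  -- replace 2 occurrence(s) of z with (z * y)
  => ( ( z * y ) - ( z * y ) ) <= 10

Answer: ( ( z * y ) - ( z * y ) ) <= 10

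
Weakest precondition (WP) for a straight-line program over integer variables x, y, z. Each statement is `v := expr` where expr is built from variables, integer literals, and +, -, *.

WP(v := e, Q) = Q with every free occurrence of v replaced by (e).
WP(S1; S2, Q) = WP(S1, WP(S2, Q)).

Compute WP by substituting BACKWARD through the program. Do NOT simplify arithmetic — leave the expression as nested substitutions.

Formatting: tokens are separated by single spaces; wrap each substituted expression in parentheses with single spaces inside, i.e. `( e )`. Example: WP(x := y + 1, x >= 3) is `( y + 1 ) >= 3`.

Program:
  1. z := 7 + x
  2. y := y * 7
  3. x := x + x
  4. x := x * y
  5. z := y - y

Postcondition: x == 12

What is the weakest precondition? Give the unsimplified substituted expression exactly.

Answer: ( ( x + x ) * ( y * 7 ) ) == 12

Derivation:
post: x == 12
stmt 5: z := y - y  -- replace 0 occurrence(s) of z with (y - y)
  => x == 12
stmt 4: x := x * y  -- replace 1 occurrence(s) of x with (x * y)
  => ( x * y ) == 12
stmt 3: x := x + x  -- replace 1 occurrence(s) of x with (x + x)
  => ( ( x + x ) * y ) == 12
stmt 2: y := y * 7  -- replace 1 occurrence(s) of y with (y * 7)
  => ( ( x + x ) * ( y * 7 ) ) == 12
stmt 1: z := 7 + x  -- replace 0 occurrence(s) of z with (7 + x)
  => ( ( x + x ) * ( y * 7 ) ) == 12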